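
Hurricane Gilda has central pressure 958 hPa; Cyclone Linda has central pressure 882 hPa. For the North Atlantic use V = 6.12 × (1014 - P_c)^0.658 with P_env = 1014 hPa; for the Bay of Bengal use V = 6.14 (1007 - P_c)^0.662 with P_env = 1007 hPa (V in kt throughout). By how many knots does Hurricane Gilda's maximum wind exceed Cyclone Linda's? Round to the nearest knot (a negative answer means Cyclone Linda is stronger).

-64 kt

Hurricane Gilda: ΔP = 56; V ≈ 6.12 × 56^0.658 ≈ 86.51 kt.
Cyclone Linda: ΔP = 125; V ≈ 6.14 × 125^0.662 ≈ 150.08 kt.
Difference ≈ 86.51 − 150.08 = -63.57 → -64 kt.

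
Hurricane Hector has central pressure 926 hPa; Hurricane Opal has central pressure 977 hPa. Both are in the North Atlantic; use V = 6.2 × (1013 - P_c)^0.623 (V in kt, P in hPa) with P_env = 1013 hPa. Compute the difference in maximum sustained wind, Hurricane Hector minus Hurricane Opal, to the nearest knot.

Hurricane Hector: ΔP = 87; V ≈ 6.2 × 87^0.623 ≈ 100.16 kt.
Hurricane Opal: ΔP = 36; V ≈ 6.2 × 36^0.623 ≈ 57.81 kt.
Difference ≈ 100.16 − 57.81 = 42.35 → 42 kt.

42 kt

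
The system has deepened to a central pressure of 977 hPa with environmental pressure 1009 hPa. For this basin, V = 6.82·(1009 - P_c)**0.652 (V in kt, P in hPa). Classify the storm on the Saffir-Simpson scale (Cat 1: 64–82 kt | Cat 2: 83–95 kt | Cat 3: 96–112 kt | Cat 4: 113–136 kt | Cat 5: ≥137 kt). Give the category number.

1

ΔP = 1009 − 977 = 32 hPa.
V ≈ 6.82 × 32^0.652 = 6.82 × 9.58 ≈ 65 kt.
65 kt falls in the Category 1 band.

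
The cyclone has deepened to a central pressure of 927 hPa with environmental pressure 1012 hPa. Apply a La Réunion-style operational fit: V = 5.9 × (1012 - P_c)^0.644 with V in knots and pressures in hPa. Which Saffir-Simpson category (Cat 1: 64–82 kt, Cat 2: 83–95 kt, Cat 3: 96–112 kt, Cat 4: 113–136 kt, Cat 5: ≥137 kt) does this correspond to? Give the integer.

3

ΔP = 1012 − 927 = 85 hPa.
V ≈ 5.9 × 85^0.644 = 5.9 × 17.48 ≈ 103 kt.
103 kt falls in the Category 3 band.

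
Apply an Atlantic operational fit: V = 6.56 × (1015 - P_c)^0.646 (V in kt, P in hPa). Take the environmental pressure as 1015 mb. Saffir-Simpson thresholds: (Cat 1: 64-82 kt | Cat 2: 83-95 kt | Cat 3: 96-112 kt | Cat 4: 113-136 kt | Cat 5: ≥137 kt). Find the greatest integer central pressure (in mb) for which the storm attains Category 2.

964 mb

Category 2 begins at V = 83 kt.
Required ΔP = (83/6.56)^(1/0.646) = 12.652^1.548 ≈ 50.83 mb.
P_c ≤ 1015 − 50.83 = 964.17, so the highest integer P_c is 964 mb.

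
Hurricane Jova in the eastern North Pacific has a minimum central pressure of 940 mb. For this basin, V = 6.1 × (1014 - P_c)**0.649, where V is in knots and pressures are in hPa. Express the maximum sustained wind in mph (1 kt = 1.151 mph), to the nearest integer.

ΔP = 1014 − 940 = 74 mb.
V ≈ 6.1 × 74^0.649 = 6.1 × 16.335 ≈ 99.646 kt.
99.646 × 1.151 ≈ 114.69 mph → 115 mph.

115 mph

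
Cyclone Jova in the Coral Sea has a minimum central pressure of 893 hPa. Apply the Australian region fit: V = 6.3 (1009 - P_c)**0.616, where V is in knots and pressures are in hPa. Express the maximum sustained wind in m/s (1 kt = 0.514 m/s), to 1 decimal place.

60.5 m/s

ΔP = 1009 − 893 = 116 hPa.
V ≈ 6.3 × 116^0.616 = 6.3 × 18.694 ≈ 117.773 kt.
117.773 × 0.514 ≈ 60.54 m/s → 60.5 m/s.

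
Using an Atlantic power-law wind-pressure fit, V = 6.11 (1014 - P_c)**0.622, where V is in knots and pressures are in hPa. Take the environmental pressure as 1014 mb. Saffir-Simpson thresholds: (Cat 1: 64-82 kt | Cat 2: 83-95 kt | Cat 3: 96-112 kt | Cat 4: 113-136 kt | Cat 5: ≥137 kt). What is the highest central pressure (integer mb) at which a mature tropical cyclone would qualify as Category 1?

970 mb

Category 1 begins at V = 64 kt.
Required ΔP = (64/6.11)^(1/0.622) = 10.475^1.608 ≈ 43.66 mb.
P_c ≤ 1014 − 43.66 = 970.34, so the highest integer P_c is 970 mb.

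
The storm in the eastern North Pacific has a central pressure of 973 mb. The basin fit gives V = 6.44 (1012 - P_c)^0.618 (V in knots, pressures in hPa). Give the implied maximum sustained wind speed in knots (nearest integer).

ΔP = 1012 − 973 = 39 mb.
39^0.618 ≈ 9.622.
V ≈ 6.44 × 9.622 ≈ 62.0 kt.

62 kt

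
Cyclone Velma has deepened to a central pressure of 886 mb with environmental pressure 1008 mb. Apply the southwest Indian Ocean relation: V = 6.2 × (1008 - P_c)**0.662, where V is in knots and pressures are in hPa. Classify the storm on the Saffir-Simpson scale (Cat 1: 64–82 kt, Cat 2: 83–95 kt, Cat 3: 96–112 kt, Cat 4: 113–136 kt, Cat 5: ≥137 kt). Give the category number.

ΔP = 1008 − 886 = 122 mb.
V ≈ 6.2 × 122^0.662 = 6.2 × 24.05 ≈ 149 kt.
149 kt falls in the Category 5 band.

5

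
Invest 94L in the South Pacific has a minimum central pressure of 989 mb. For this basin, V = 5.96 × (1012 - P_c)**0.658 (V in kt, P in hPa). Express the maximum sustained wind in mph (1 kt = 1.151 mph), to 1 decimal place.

54.0 mph

ΔP = 1012 − 989 = 23 mb.
V ≈ 5.96 × 23^0.658 = 5.96 × 7.871 ≈ 46.910 kt.
46.910 × 1.151 ≈ 53.99 mph → 54.0 mph.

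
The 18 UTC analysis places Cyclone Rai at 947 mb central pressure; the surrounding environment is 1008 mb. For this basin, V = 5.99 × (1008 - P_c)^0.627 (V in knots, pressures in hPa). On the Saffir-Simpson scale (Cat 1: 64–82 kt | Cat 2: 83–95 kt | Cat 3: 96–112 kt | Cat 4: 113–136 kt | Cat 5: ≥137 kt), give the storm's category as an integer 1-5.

1

ΔP = 1008 − 947 = 61 mb.
V ≈ 5.99 × 61^0.627 = 5.99 × 13.16 ≈ 79 kt.
79 kt falls in the Category 1 band.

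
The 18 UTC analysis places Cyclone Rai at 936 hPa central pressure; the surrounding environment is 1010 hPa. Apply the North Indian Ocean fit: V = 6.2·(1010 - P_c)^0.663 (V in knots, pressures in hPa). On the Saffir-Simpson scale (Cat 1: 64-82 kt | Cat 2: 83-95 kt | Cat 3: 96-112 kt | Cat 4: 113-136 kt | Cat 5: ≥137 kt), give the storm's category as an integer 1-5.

3

ΔP = 1010 − 936 = 74 hPa.
V ≈ 6.2 × 74^0.663 = 6.2 × 17.35 ≈ 108 kt.
108 kt falls in the Category 3 band.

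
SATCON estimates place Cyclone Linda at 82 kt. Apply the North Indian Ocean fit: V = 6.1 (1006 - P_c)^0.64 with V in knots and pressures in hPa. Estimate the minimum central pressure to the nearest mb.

948 mb

ΔP = (V / 6.1)^(1/0.64) = (82/6.1)^1.562.
82/6.1 = 13.443; 13.443^1.562 ≈ 57.98 mb.
P_c = 1006 − 57.98 = 948.02 ≈ 948 mb.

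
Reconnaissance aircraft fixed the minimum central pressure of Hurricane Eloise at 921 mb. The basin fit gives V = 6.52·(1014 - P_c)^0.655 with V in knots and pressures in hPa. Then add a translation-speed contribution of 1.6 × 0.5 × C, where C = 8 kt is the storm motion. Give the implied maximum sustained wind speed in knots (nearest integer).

ΔP = 1014 − 921 = 93 mb.
93^0.655 ≈ 19.470.
V ≈ 6.52 × 19.470 ≈ 126.9 kt.
Translation term: 1.6 × 0.5 × 8 = 6.4 kt.
Corrected V ≈ 133.3 kt → 133 kt.

133 kt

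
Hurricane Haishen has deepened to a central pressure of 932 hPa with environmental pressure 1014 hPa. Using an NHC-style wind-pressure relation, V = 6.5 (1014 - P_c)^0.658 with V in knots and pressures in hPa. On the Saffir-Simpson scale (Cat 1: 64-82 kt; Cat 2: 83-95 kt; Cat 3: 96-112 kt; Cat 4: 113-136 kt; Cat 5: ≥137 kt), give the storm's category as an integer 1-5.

4

ΔP = 1014 − 932 = 82 hPa.
V ≈ 6.5 × 82^0.658 = 6.5 × 18.17 ≈ 118 kt.
118 kt falls in the Category 4 band.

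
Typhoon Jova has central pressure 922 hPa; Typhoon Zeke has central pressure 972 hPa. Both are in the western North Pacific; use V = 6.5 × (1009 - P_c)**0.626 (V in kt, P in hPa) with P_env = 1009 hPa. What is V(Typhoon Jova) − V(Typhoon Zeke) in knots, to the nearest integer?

44 kt

Typhoon Jova: ΔP = 87; V ≈ 6.5 × 87^0.626 ≈ 106.43 kt.
Typhoon Zeke: ΔP = 37; V ≈ 6.5 × 37^0.626 ≈ 62.32 kt.
Difference ≈ 106.43 − 62.32 = 44.11 → 44 kt.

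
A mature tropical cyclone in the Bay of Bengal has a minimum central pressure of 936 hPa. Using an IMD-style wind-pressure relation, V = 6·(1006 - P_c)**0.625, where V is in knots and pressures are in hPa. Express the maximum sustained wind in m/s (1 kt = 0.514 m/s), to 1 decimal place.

ΔP = 1006 − 936 = 70 hPa.
V ≈ 6 × 70^0.625 = 6 × 14.229 ≈ 85.376 kt.
85.376 × 0.514 ≈ 43.88 m/s → 43.9 m/s.

43.9 m/s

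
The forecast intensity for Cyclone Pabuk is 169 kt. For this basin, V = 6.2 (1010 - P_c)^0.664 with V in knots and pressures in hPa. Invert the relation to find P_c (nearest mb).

ΔP = (V / 6.2)^(1/0.664) = (169/6.2)^1.506.
169/6.2 = 27.258; 27.258^1.506 ≈ 145.17 mb.
P_c = 1010 − 145.17 = 864.83 ≈ 865 mb.

865 mb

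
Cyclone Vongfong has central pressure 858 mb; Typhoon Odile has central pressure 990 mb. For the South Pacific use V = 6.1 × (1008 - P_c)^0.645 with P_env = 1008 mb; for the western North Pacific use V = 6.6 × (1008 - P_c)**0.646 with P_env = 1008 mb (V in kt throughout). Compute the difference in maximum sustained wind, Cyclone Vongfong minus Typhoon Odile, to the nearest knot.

Cyclone Vongfong: ΔP = 150; V ≈ 6.1 × 150^0.645 ≈ 154.49 kt.
Typhoon Odile: ΔP = 18; V ≈ 6.6 × 18^0.646 ≈ 42.70 kt.
Difference ≈ 154.49 − 42.70 = 111.79 → 112 kt.

112 kt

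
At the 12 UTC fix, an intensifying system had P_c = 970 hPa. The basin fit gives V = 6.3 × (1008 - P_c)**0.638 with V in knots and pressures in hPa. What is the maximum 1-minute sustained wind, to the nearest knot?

ΔP = 1008 − 970 = 38 hPa.
38^0.638 ≈ 10.184.
V ≈ 6.3 × 10.184 ≈ 64.2 kt.

64 kt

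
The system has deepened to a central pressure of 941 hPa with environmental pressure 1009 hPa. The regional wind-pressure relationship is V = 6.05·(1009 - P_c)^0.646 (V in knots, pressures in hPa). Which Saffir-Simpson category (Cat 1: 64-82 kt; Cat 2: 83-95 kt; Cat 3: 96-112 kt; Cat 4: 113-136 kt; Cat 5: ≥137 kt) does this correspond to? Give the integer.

2

ΔP = 1009 − 941 = 68 hPa.
V ≈ 6.05 × 68^0.646 = 6.05 × 15.27 ≈ 92 kt.
92 kt falls in the Category 2 band.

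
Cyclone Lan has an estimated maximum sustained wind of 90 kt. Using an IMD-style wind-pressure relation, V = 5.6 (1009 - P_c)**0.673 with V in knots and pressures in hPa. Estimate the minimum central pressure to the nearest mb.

947 mb

ΔP = (V / 5.6)^(1/0.673) = (90/5.6)^1.486.
90/5.6 = 16.071; 16.071^1.486 ≈ 61.95 mb.
P_c = 1009 − 61.95 = 947.05 ≈ 947 mb.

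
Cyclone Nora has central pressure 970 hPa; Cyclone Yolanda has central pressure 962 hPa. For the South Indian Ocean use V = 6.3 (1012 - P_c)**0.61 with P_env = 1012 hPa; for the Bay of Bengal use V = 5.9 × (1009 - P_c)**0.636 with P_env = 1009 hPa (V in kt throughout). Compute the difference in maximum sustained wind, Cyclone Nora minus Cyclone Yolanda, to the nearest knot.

-7 kt

Cyclone Nora: ΔP = 42; V ≈ 6.3 × 42^0.61 ≈ 61.59 kt.
Cyclone Yolanda: ΔP = 47; V ≈ 5.9 × 47^0.636 ≈ 68.28 kt.
Difference ≈ 61.59 − 68.28 = -6.69 → -7 kt.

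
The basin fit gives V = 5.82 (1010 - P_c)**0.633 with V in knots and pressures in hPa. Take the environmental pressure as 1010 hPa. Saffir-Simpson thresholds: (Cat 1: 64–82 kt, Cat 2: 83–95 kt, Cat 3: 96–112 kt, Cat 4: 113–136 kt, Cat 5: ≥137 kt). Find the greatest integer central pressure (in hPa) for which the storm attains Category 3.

Category 3 begins at V = 96 kt.
Required ΔP = (96/5.82)^(1/0.633) = 16.495^1.580 ≈ 83.78 hPa.
P_c ≤ 1010 − 83.78 = 926.22, so the highest integer P_c is 926 hPa.

926 hPa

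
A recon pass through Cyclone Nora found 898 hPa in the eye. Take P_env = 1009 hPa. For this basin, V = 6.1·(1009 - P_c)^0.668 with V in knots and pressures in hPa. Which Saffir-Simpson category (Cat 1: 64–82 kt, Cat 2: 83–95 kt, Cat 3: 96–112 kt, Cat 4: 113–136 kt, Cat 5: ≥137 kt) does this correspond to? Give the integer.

5

ΔP = 1009 − 898 = 111 hPa.
V ≈ 6.1 × 111^0.668 = 6.1 × 23.24 ≈ 142 kt.
142 kt falls in the Category 5 band.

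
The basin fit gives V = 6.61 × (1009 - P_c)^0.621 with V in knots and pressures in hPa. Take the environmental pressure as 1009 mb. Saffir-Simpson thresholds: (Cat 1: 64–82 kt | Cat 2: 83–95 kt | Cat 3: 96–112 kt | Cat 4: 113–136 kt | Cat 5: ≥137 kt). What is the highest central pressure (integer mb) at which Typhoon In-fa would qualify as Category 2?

950 mb

Category 2 begins at V = 83 kt.
Required ΔP = (83/6.61)^(1/0.621) = 12.557^1.610 ≈ 58.82 mb.
P_c ≤ 1009 − 58.82 = 950.18, so the highest integer P_c is 950 mb.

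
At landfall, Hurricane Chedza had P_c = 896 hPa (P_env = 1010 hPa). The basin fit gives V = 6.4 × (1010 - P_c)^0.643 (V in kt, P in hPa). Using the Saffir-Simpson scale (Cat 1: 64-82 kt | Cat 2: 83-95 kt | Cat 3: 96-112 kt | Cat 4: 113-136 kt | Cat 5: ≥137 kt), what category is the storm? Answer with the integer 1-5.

4

ΔP = 1010 − 896 = 114 hPa.
V ≈ 6.4 × 114^0.643 = 6.4 × 21.02 ≈ 135 kt.
135 kt falls in the Category 4 band.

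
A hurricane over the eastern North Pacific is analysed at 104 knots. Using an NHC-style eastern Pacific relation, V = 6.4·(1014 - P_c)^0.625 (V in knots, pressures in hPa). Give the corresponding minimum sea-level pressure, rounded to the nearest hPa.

927 hPa

ΔP = (V / 6.4)^(1/0.625) = (104/6.4)^1.600.
104/6.4 = 16.250; 16.250^1.600 ≈ 86.57 hPa.
P_c = 1014 − 86.57 = 927.43 ≈ 927 hPa.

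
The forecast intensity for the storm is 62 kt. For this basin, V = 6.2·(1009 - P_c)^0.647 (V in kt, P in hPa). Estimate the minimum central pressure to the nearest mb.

ΔP = (V / 6.2)^(1/0.647) = (62/6.2)^1.546.
62/6.2 = 10.000; 10.000^1.546 ≈ 35.12 mb.
P_c = 1009 − 35.12 = 973.88 ≈ 974 mb.

974 mb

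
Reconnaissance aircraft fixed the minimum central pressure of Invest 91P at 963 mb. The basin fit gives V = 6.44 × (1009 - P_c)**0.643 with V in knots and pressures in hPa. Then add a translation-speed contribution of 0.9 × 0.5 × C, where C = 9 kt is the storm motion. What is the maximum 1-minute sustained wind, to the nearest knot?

ΔP = 1009 − 963 = 46 mb.
46^0.643 ≈ 11.726.
V ≈ 6.44 × 11.726 ≈ 75.5 kt.
Translation term: 0.9 × 0.5 × 9 = 4.05 kt.
Corrected V ≈ 79.55 kt → 80 kt.

80 kt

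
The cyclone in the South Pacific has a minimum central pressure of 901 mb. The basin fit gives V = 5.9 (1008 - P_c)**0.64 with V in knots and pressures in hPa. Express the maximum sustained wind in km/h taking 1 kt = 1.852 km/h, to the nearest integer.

ΔP = 1008 − 901 = 107 mb.
V ≈ 5.9 × 107^0.64 = 5.9 × 19.898 ≈ 117.397 kt.
117.397 × 1.852 ≈ 217.42 km/h → 217 km/h.

217 km/h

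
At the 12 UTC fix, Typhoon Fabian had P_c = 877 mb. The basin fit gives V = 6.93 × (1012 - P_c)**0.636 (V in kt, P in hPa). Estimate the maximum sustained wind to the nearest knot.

ΔP = 1012 − 877 = 135 mb.
135^0.636 ≈ 22.641.
V ≈ 6.93 × 22.641 ≈ 156.9 kt.

157 kt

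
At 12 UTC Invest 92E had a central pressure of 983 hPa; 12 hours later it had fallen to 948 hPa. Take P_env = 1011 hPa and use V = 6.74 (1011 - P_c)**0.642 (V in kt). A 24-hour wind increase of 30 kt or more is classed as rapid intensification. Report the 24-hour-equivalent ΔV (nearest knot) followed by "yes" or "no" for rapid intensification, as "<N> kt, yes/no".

78 kt, yes

V₁: ΔP = 28, V ≈ 6.74 × 28^0.642 ≈ 57.24 kt.
V₂: ΔP = 63, V ≈ 6.74 × 63^0.642 ≈ 96.35 kt.
ΔV over 12 h = 39.11 kt → 24 h equivalent = 39.11 × 24/12 ≈ 78.22 kt.
78 kt ≥ 30 kt ⇒ rapid intensification.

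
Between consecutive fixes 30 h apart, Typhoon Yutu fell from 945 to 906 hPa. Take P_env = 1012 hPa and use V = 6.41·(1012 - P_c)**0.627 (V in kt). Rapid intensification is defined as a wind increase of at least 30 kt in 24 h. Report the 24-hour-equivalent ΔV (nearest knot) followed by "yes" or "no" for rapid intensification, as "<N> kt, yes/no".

24 kt, no

V₁: ΔP = 67, V ≈ 6.41 × 67^0.627 ≈ 89.50 kt.
V₂: ΔP = 106, V ≈ 6.41 × 106^0.627 ≈ 119.32 kt.
ΔV over 30 h = 29.82 kt → 24 h equivalent = 29.82 × 24/30 ≈ 23.86 kt.
24 kt < 30 kt ⇒ not rapid intensification.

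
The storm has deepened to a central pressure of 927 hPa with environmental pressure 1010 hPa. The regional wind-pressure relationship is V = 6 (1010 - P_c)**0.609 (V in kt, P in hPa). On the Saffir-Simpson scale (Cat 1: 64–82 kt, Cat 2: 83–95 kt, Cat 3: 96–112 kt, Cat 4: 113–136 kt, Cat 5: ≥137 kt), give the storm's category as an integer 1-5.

ΔP = 1010 − 927 = 83 hPa.
V ≈ 6 × 83^0.609 = 6 × 14.75 ≈ 88 kt.
88 kt falls in the Category 2 band.

2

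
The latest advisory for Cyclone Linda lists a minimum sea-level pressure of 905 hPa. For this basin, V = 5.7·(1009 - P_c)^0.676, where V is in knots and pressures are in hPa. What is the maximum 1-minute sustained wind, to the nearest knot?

ΔP = 1009 − 905 = 104 hPa.
104^0.676 ≈ 23.095.
V ≈ 5.7 × 23.095 ≈ 131.6 kt.

132 kt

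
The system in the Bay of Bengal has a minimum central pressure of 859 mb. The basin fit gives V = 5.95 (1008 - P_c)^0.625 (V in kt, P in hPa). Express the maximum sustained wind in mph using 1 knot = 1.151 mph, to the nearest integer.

ΔP = 1008 − 859 = 149 mb.
V ≈ 5.95 × 149^0.625 = 5.95 × 22.816 ≈ 135.756 kt.
135.756 × 1.151 ≈ 156.25 mph → 156 mph.

156 mph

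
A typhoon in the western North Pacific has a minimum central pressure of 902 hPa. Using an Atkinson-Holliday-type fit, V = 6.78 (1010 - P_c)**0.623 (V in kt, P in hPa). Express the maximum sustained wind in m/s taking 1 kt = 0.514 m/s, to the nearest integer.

64 m/s

ΔP = 1010 − 902 = 108 hPa.
V ≈ 6.78 × 108^0.623 = 6.78 × 18.485 ≈ 125.329 kt.
125.329 × 0.514 ≈ 64.42 m/s → 64 m/s.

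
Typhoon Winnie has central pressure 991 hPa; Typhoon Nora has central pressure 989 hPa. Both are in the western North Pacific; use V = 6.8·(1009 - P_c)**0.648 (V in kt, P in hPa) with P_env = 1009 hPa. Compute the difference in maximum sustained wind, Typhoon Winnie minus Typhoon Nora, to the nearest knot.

Typhoon Winnie: ΔP = 18; V ≈ 6.8 × 18^0.648 ≈ 44.25 kt.
Typhoon Nora: ΔP = 20; V ≈ 6.8 × 20^0.648 ≈ 47.38 kt.
Difference ≈ 44.25 − 47.38 = -3.13 → -3 kt.

-3 kt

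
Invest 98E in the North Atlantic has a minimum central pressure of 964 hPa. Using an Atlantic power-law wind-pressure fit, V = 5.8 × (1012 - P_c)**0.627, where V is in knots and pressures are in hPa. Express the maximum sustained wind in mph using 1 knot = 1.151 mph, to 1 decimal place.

ΔP = 1012 − 964 = 48 hPa.
V ≈ 5.8 × 48^0.627 = 5.8 × 11.328 ≈ 65.700 kt.
65.700 × 1.151 ≈ 75.62 mph → 75.6 mph.

75.6 mph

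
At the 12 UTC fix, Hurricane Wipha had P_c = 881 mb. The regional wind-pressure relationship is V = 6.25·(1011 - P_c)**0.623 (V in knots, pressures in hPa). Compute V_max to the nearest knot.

130 kt

ΔP = 1011 − 881 = 130 mb.
130^0.623 ≈ 20.749.
V ≈ 6.25 × 20.749 ≈ 129.7 kt.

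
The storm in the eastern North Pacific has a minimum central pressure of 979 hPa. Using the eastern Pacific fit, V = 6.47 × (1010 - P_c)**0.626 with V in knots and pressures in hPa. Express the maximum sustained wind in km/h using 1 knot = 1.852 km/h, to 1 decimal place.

ΔP = 1010 − 979 = 31 hPa.
V ≈ 6.47 × 31^0.626 = 6.47 × 8.582 ≈ 55.526 kt.
55.526 × 1.852 ≈ 102.83 km/h → 102.8 km/h.

102.8 km/h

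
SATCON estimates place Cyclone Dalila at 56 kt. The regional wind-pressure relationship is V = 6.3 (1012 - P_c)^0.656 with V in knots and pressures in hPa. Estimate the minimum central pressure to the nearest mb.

984 mb

ΔP = (V / 6.3)^(1/0.656) = (56/6.3)^1.524.
56/6.3 = 8.889; 8.889^1.524 ≈ 27.95 mb.
P_c = 1012 − 27.95 = 984.05 ≈ 984 mb.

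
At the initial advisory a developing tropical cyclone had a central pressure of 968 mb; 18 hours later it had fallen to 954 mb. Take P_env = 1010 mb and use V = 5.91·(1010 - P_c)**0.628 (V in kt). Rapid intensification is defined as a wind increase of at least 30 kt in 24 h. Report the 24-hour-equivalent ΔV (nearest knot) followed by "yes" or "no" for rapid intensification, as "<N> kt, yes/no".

V₁: ΔP = 42, V ≈ 5.91 × 42^0.628 ≈ 61.80 kt.
V₂: ΔP = 56, V ≈ 5.91 × 56^0.628 ≈ 74.04 kt.
ΔV over 18 h = 12.24 kt → 24 h equivalent = 12.24 × 24/18 ≈ 16.32 kt.
16 kt < 30 kt ⇒ not rapid intensification.

16 kt, no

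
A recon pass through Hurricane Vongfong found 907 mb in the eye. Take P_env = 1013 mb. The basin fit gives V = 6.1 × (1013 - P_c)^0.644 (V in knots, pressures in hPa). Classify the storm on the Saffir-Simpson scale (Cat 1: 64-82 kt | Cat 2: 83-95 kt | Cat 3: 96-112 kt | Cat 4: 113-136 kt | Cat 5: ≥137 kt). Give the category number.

4

ΔP = 1013 − 907 = 106 mb.
V ≈ 6.1 × 106^0.644 = 6.1 × 20.15 ≈ 123 kt.
123 kt falls in the Category 4 band.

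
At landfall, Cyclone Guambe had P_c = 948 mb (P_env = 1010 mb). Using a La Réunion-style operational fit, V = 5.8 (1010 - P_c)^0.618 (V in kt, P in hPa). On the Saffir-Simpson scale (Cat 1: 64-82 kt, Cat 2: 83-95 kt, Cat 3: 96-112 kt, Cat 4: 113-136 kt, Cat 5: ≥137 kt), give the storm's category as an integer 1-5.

1

ΔP = 1010 − 948 = 62 mb.
V ≈ 5.8 × 62^0.618 = 5.8 × 12.81 ≈ 74 kt.
74 kt falls in the Category 1 band.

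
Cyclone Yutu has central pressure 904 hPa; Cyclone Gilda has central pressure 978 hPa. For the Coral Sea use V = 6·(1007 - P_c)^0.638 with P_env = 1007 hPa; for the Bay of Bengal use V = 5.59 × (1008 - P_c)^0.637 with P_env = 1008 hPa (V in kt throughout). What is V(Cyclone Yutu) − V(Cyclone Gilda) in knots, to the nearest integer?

67 kt

Cyclone Yutu: ΔP = 103; V ≈ 6 × 103^0.638 ≈ 115.44 kt.
Cyclone Gilda: ΔP = 30; V ≈ 5.59 × 30^0.637 ≈ 48.79 kt.
Difference ≈ 115.44 − 48.79 = 66.65 → 67 kt.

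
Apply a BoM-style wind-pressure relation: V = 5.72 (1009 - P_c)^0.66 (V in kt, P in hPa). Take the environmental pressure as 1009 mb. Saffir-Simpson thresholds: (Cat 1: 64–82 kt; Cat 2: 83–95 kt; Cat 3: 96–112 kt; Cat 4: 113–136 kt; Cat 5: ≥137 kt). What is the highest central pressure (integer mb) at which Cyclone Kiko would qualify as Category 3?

937 mb

Category 3 begins at V = 96 kt.
Required ΔP = (96/5.72)^(1/0.66) = 16.783^1.515 ≈ 71.76 mb.
P_c ≤ 1009 − 71.76 = 937.24, so the highest integer P_c is 937 mb.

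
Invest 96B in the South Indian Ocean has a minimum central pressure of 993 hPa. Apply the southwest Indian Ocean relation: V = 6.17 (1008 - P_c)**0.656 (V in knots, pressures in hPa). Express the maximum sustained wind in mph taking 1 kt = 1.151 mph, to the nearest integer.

42 mph

ΔP = 1008 − 993 = 15 hPa.
V ≈ 6.17 × 15^0.656 = 6.17 × 5.909 ≈ 36.459 kt.
36.459 × 1.151 ≈ 41.96 mph → 42 mph.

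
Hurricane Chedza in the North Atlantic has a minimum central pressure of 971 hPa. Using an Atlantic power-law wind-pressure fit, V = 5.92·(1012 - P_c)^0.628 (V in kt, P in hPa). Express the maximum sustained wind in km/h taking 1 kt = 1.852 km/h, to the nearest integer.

ΔP = 1012 − 971 = 41 hPa.
V ≈ 5.92 × 41^0.628 = 5.92 × 10.300 ≈ 60.975 kt.
60.975 × 1.852 ≈ 112.93 km/h → 113 km/h.

113 km/h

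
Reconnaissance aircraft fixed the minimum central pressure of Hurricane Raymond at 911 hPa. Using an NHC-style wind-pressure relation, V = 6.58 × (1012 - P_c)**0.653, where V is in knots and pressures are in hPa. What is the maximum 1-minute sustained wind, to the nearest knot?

ΔP = 1012 − 911 = 101 hPa.
101^0.653 ≈ 20.362.
V ≈ 6.58 × 20.362 ≈ 134.0 kt.

134 kt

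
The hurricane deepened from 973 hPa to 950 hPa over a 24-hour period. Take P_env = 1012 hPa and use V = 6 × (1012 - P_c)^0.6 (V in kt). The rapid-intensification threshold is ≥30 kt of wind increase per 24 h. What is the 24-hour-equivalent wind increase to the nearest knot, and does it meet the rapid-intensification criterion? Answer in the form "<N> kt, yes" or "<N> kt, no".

V₁: ΔP = 39, V ≈ 6 × 39^0.6 ≈ 54.05 kt.
V₂: ΔP = 62, V ≈ 6 × 62^0.6 ≈ 71.38 kt.
ΔV over 24 h = 17.33 kt → 24 h equivalent = 17.33 × 24/24 ≈ 17.33 kt.
17 kt < 30 kt ⇒ not rapid intensification.

17 kt, no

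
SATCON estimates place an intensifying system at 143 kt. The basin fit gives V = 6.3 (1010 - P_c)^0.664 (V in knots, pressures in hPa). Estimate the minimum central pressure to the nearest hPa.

900 hPa

ΔP = (V / 6.3)^(1/0.664) = (143/6.3)^1.506.
143/6.3 = 22.698; 22.698^1.506 ≈ 110.19 hPa.
P_c = 1010 − 110.19 = 899.81 ≈ 900 hPa.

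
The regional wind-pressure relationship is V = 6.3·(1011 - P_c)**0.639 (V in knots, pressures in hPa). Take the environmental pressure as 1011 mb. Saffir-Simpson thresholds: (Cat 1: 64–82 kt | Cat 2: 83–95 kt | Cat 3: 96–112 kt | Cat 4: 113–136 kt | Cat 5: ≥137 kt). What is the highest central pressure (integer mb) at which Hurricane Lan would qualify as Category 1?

Category 1 begins at V = 64 kt.
Required ΔP = (64/6.3)^(1/0.639) = 10.159^1.565 ≈ 37.64 mb.
P_c ≤ 1011 − 37.64 = 973.36, so the highest integer P_c is 973 mb.

973 mb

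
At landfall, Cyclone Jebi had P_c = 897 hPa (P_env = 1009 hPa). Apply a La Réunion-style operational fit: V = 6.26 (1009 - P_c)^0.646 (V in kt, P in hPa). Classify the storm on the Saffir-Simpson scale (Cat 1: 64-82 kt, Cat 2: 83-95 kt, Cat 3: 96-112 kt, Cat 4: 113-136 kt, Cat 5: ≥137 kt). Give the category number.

ΔP = 1009 − 897 = 112 hPa.
V ≈ 6.26 × 112^0.646 = 6.26 × 21.08 ≈ 132 kt.
132 kt falls in the Category 4 band.

4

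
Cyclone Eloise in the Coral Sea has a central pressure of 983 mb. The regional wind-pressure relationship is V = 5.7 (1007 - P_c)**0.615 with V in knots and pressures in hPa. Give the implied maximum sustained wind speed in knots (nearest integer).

ΔP = 1007 − 983 = 24 mb.
24^0.615 ≈ 7.060.
V ≈ 5.7 × 7.060 ≈ 40.2 kt.

40 kt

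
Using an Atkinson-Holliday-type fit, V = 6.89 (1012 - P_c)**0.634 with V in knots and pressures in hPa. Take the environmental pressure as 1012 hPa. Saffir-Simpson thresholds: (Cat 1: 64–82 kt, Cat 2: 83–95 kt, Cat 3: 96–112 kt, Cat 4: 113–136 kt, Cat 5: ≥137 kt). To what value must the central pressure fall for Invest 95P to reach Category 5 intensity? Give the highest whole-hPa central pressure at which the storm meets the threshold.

900 hPa

Category 5 begins at V = 137 kt.
Required ΔP = (137/6.89)^(1/0.634) = 19.884^1.577 ≈ 111.71 hPa.
P_c ≤ 1012 − 111.71 = 900.29, so the highest integer P_c is 900 hPa.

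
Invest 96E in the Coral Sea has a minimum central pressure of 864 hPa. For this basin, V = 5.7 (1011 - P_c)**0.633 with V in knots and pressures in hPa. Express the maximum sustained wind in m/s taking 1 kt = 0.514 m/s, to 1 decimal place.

69.0 m/s

ΔP = 1011 − 864 = 147 hPa.
V ≈ 5.7 × 147^0.633 = 5.7 × 23.546 ≈ 134.211 kt.
134.211 × 0.514 ≈ 68.98 m/s → 69.0 m/s.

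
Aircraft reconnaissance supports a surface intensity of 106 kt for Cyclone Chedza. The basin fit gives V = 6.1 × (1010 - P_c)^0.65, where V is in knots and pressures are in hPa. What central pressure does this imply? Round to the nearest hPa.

929 hPa

ΔP = (V / 6.1)^(1/0.65) = (106/6.1)^1.538.
106/6.1 = 17.377; 17.377^1.538 ≈ 80.85 hPa.
P_c = 1010 − 80.85 = 929.15 ≈ 929 hPa.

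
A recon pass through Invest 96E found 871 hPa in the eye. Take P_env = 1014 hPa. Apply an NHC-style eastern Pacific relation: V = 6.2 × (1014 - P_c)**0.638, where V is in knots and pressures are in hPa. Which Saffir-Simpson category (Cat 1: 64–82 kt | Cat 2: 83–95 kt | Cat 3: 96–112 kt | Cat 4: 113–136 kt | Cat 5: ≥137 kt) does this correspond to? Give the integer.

5

ΔP = 1014 − 871 = 143 hPa.
V ≈ 6.2 × 143^0.638 = 6.2 × 23.72 ≈ 147 kt.
147 kt falls in the Category 5 band.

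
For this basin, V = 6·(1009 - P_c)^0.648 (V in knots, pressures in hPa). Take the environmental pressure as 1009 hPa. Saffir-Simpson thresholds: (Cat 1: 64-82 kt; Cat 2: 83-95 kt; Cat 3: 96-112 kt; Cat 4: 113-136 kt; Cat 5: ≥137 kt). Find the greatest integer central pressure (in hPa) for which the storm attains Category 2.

951 hPa

Category 2 begins at V = 83 kt.
Required ΔP = (83/6)^(1/0.648) = 13.833^1.543 ≈ 57.64 hPa.
P_c ≤ 1009 − 57.64 = 951.36, so the highest integer P_c is 951 hPa.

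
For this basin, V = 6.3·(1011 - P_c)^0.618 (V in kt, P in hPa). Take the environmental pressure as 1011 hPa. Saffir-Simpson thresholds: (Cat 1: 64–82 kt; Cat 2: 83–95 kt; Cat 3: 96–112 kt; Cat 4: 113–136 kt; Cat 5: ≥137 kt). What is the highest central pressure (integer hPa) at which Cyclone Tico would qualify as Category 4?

904 hPa

Category 4 begins at V = 113 kt.
Required ΔP = (113/6.3)^(1/0.618) = 17.937^1.618 ≈ 106.83 hPa.
P_c ≤ 1011 − 106.83 = 904.17, so the highest integer P_c is 904 hPa.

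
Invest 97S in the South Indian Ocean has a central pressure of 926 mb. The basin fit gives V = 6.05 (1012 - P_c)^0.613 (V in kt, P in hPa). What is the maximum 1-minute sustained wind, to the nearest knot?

ΔP = 1012 − 926 = 86 mb.
86^0.613 ≈ 15.341.
V ≈ 6.05 × 15.341 ≈ 92.8 kt.

93 kt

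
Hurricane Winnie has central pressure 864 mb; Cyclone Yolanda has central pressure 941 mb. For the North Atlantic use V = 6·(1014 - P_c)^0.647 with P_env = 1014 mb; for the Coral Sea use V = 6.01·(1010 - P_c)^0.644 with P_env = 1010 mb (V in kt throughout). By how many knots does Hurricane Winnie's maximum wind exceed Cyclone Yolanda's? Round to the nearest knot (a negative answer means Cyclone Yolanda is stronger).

62 kt

Hurricane Winnie: ΔP = 150; V ≈ 6 × 150^0.647 ≈ 153.49 kt.
Cyclone Yolanda: ΔP = 69; V ≈ 6.01 × 69^0.644 ≈ 91.85 kt.
Difference ≈ 153.49 − 91.85 = 61.64 → 62 kt.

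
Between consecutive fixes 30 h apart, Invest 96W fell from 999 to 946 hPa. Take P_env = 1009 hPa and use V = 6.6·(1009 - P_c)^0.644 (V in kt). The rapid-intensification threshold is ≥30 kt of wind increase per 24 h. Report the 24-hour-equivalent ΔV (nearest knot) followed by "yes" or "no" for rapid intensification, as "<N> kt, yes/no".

53 kt, yes

V₁: ΔP = 10, V ≈ 6.6 × 10^0.644 ≈ 29.08 kt.
V₂: ΔP = 63, V ≈ 6.6 × 63^0.644 ≈ 95.13 kt.
ΔV over 30 h = 66.05 kt → 24 h equivalent = 66.05 × 24/30 ≈ 52.84 kt.
53 kt ≥ 30 kt ⇒ rapid intensification.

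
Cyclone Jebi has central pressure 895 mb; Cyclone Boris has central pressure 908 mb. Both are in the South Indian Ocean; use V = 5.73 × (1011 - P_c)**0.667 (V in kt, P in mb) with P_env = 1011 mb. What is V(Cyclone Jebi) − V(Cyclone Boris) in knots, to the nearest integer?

Cyclone Jebi: ΔP = 116; V ≈ 5.73 × 116^0.667 ≈ 136.50 kt.
Cyclone Boris: ΔP = 103; V ≈ 5.73 × 103^0.667 ≈ 126.10 kt.
Difference ≈ 136.50 − 126.10 = 10.40 → 10 kt.

10 kt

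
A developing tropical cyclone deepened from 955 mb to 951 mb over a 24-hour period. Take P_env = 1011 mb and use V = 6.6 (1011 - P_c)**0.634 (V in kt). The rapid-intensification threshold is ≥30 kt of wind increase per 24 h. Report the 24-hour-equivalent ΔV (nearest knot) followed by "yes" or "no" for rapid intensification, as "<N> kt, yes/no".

4 kt, no

V₁: ΔP = 56, V ≈ 6.6 × 56^0.634 ≈ 84.70 kt.
V₂: ΔP = 60, V ≈ 6.6 × 60^0.634 ≈ 88.49 kt.
ΔV over 24 h = 3.79 kt → 24 h equivalent = 3.79 × 24/24 ≈ 3.79 kt.
4 kt < 30 kt ⇒ not rapid intensification.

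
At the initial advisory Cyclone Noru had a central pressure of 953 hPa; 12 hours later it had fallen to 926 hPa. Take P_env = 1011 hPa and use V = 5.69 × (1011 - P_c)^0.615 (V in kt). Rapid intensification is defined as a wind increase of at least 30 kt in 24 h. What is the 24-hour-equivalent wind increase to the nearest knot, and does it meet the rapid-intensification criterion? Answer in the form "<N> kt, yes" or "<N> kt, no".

37 kt, yes

V₁: ΔP = 58, V ≈ 5.69 × 58^0.615 ≈ 69.12 kt.
V₂: ΔP = 85, V ≈ 5.69 × 85^0.615 ≈ 87.44 kt.
ΔV over 12 h = 18.32 kt → 24 h equivalent = 18.32 × 24/12 ≈ 36.64 kt.
37 kt ≥ 30 kt ⇒ rapid intensification.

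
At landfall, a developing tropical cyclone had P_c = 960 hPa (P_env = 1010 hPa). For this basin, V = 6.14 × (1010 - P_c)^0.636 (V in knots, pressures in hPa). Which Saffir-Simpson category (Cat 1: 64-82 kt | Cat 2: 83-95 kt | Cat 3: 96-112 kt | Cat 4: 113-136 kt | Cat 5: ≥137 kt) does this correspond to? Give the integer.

1

ΔP = 1010 − 960 = 50 hPa.
V ≈ 6.14 × 50^0.636 = 6.14 × 12.04 ≈ 74 kt.
74 kt falls in the Category 1 band.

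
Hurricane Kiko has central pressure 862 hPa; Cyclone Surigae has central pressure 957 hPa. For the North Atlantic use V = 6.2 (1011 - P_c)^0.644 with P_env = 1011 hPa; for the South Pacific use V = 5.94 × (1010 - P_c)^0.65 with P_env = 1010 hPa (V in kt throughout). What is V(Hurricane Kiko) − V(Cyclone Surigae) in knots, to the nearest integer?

Hurricane Kiko: ΔP = 149; V ≈ 6.2 × 149^0.644 ≈ 155.57 kt.
Cyclone Surigae: ΔP = 53; V ≈ 5.94 × 53^0.65 ≈ 78.45 kt.
Difference ≈ 155.57 − 78.45 = 77.12 → 77 kt.

77 kt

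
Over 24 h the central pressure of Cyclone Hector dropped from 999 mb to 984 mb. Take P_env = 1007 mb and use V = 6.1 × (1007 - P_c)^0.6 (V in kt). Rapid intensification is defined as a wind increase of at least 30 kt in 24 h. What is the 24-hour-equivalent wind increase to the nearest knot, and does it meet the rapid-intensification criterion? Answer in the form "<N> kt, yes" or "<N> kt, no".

19 kt, no

V₁: ΔP = 8, V ≈ 6.1 × 8^0.6 ≈ 21.24 kt.
V₂: ΔP = 23, V ≈ 6.1 × 23^0.6 ≈ 40.03 kt.
ΔV over 24 h = 18.79 kt → 24 h equivalent = 18.79 × 24/24 ≈ 18.79 kt.
19 kt < 30 kt ⇒ not rapid intensification.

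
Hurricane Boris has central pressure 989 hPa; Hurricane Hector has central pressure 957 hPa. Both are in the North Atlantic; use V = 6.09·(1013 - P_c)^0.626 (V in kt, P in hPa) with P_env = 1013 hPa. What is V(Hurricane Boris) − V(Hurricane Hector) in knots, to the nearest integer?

Hurricane Boris: ΔP = 24; V ≈ 6.09 × 24^0.626 ≈ 44.53 kt.
Hurricane Hector: ΔP = 56; V ≈ 6.09 × 56^0.626 ≈ 75.68 kt.
Difference ≈ 44.53 − 75.68 = -31.15 → -31 kt.

-31 kt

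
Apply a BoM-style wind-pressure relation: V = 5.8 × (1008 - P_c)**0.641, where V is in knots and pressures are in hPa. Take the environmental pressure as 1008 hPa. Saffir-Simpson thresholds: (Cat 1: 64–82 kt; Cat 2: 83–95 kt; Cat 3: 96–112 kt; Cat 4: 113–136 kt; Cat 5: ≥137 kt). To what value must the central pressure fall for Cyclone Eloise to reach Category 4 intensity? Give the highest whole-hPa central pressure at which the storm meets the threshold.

905 hPa

Category 4 begins at V = 113 kt.
Required ΔP = (113/5.8)^(1/0.641) = 19.483^1.560 ≈ 102.79 hPa.
P_c ≤ 1008 − 102.79 = 905.21, so the highest integer P_c is 905 hPa.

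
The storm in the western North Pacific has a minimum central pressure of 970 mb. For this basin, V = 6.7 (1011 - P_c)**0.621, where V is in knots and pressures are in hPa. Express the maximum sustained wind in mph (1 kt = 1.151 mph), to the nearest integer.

ΔP = 1011 − 970 = 41 mb.
V ≈ 6.7 × 41^0.621 = 6.7 × 10.035 ≈ 67.238 kt.
67.238 × 1.151 ≈ 77.39 mph → 77 mph.

77 mph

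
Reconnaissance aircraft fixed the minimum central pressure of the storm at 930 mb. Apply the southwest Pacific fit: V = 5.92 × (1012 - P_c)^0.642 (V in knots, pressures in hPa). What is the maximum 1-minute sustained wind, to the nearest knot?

ΔP = 1012 − 930 = 82 mb.
82^0.642 ≈ 16.930.
V ≈ 5.92 × 16.930 ≈ 100.2 kt.

100 kt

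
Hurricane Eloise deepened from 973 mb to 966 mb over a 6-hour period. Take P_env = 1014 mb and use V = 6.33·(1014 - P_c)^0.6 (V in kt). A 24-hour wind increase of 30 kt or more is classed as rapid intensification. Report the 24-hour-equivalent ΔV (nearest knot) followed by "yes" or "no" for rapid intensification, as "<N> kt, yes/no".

V₁: ΔP = 41, V ≈ 6.33 × 41^0.6 ≈ 58.76 kt.
V₂: ΔP = 48, V ≈ 6.33 × 48^0.6 ≈ 64.59 kt.
ΔV over 6 h = 5.83 kt → 24 h equivalent = 5.83 × 24/6 ≈ 23.32 kt.
23 kt < 30 kt ⇒ not rapid intensification.

23 kt, no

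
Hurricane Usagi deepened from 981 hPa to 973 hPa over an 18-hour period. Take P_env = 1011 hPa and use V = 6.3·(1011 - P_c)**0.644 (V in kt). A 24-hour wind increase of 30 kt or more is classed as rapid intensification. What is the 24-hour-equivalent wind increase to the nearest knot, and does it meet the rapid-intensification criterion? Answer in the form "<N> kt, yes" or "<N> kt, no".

V₁: ΔP = 30, V ≈ 6.3 × 30^0.644 ≈ 56.31 kt.
V₂: ΔP = 38, V ≈ 6.3 × 38^0.644 ≈ 65.57 kt.
ΔV over 18 h = 9.26 kt → 24 h equivalent = 9.26 × 24/18 ≈ 12.35 kt.
12 kt < 30 kt ⇒ not rapid intensification.

12 kt, no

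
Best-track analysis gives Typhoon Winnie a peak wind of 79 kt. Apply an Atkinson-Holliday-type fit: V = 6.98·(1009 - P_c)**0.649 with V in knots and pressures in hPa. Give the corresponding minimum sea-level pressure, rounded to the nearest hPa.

ΔP = (V / 6.98)^(1/0.649) = (79/6.98)^1.541.
79/6.98 = 11.318; 11.318^1.541 ≈ 42.04 hPa.
P_c = 1009 − 42.04 = 966.96 ≈ 967 hPa.

967 hPa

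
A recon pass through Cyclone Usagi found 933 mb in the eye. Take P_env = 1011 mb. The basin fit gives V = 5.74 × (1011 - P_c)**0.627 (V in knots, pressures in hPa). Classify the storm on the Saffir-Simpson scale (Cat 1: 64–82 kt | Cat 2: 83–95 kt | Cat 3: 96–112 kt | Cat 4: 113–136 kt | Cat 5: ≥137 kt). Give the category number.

2

ΔP = 1011 − 933 = 78 mb.
V ≈ 5.74 × 78^0.627 = 5.74 × 15.36 ≈ 88 kt.
88 kt falls in the Category 2 band.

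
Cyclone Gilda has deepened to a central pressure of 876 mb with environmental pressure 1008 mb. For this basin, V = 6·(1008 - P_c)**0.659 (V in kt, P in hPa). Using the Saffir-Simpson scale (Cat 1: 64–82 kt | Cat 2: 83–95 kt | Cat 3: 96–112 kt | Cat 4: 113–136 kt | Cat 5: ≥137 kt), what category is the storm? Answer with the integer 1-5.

ΔP = 1008 − 876 = 132 mb.
V ≈ 6 × 132^0.659 = 6 × 24.97 ≈ 150 kt.
150 kt falls in the Category 5 band.

5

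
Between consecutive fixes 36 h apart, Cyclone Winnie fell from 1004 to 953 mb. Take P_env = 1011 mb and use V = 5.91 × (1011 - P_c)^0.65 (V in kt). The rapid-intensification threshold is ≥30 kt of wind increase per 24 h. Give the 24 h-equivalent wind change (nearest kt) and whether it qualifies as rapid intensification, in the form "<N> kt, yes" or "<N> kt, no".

V₁: ΔP = 7, V ≈ 5.91 × 7^0.65 ≈ 20.94 kt.
V₂: ΔP = 58, V ≈ 5.91 × 58^0.65 ≈ 82.76 kt.
ΔV over 36 h = 61.82 kt → 24 h equivalent = 61.82 × 24/36 ≈ 41.21 kt.
41 kt ≥ 30 kt ⇒ rapid intensification.

41 kt, yes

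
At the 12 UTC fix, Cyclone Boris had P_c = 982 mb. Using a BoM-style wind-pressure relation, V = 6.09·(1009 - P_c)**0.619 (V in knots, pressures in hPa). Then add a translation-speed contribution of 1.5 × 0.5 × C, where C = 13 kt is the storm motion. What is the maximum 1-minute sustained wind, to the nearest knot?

ΔP = 1009 − 982 = 27 mb.
27^0.619 ≈ 7.692.
V ≈ 6.09 × 7.692 ≈ 46.8 kt.
Translation term: 1.5 × 0.5 × 13 = 9.75 kt.
Corrected V ≈ 56.55 kt → 57 kt.

57 kt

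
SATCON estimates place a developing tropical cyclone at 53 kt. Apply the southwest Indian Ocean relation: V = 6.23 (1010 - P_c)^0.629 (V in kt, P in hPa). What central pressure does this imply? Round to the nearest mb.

980 mb

ΔP = (V / 6.23)^(1/0.629) = (53/6.23)^1.590.
53/6.23 = 8.507; 8.507^1.590 ≈ 30.07 mb.
P_c = 1010 − 30.07 = 979.93 ≈ 980 mb.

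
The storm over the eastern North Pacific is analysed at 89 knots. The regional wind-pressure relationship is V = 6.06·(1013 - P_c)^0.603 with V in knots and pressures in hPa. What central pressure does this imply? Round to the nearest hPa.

ΔP = (V / 6.06)^(1/0.603) = (89/6.06)^1.658.
89/6.06 = 14.686; 14.686^1.658 ≈ 86.14 hPa.
P_c = 1013 − 86.14 = 926.86 ≈ 927 hPa.

927 hPa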